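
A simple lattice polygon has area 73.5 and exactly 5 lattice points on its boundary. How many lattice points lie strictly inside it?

Pick's theorem A = I + B/2 − 1 rearranges to I = A − B/2 + 1 = 73.5 − 5/2 + 1 = 72.

72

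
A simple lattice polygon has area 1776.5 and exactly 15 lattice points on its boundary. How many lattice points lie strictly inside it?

1770

From Pick's theorem, I = A − B/2 + 1 = 1776.5 − 15/2 + 1 = 1770.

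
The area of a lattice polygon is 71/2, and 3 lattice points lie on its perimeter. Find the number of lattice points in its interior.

35

Pick's theorem A = I + B/2 − 1 rearranges to I = A − B/2 + 1 = 71/2 − 3/2 + 1 = 35.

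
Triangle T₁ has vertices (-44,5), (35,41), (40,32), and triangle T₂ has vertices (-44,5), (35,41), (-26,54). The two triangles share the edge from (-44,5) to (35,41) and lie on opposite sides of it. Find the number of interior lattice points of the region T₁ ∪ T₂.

The union is the simple quadrilateral with vertices (-44,5), (40,32), (35,41), (-26,54) in order.
The shoelace formula gives twice the area as |[(-44)·32 − 40·5] + [40·41 − 35·32] + [35·54 − (-26)·41] + [(-26)·5 − (-44)·54]| = 4114, so the area is 2057.
Along each edge there are gcd(|Δx|,|Δy|)+1 lattice points, so counting each shared vertex once the boundary has gcd(84,27) + gcd(5,9) + gcd(61,13) + gcd(18,49) = 3+1+1+1 = 6.
By Pick's theorem I = A − B/2 + 1 = 2057 − 6/2 + 1 = 2055.

2055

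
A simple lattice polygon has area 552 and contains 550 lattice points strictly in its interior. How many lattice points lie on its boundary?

Pick's theorem gives A = I + B/2 − 1, so B = 2(A − I + 1) = 2(552 − 550 + 1) = 6.

6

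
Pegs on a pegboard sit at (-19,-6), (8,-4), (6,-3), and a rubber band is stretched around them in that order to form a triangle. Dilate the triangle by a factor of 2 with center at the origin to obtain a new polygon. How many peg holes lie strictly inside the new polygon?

The shoelace formula gives twice the area as |[(-19)·(-4) − 8·(-6)] + [8·(-3) − 6·(-4)] + [6·(-6) − (-19)·(-3)]| = 31, so the area is 31/2.
Summing gcd(|Δx|,|Δy|) over the edges gives the boundary count: gcd(27,2) + gcd(2,1) + gcd(25,3) = 1+1+1 = 3.
Scaling by 2 multiplies the area by 2² = 4 (so the new area is 62) and multiplies the boundary lattice-point count by 2, giving 6.
By Pick's theorem, the interior count of the dilated polygon is 62 − 6/2 + 1 = 60.

60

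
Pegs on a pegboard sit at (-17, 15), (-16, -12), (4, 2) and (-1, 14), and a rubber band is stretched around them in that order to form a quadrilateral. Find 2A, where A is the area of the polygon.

The shoelace formula gives twice the area as |((-17)·(-12) − (-16)·15) + ((-16)·2 − 4·(-12)) + (4·14 − (-1)·2) + ((-1)·15 − (-17)·14)| = 741, so the area is 741/2.

741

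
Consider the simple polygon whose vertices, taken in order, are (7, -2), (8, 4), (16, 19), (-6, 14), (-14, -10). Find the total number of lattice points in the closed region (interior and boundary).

419

Using the shoelace formula, 2A = |[7·4 − 8·(-2)] + [8·19 − 16·4] + [16·14 − (-6)·19] + [(-6)·(-10) − (-14)·14] + [(-14)·(-2) − 7·(-10)]| = 824, so the area is 412.
Summing gcd(|Δx|,|Δy|) over the edges gives the boundary count: gcd(1,6) + gcd(8,15) + gcd(22,5) + gcd(8,24) + gcd(21,8) = 1+1+1+8+1 = 12.
Pick's theorem gives I = A − B/2 + 1 = 412 − 12/2 + 1 = 407, so the closed region contains I + B = 407 + 12 = 419 lattice points.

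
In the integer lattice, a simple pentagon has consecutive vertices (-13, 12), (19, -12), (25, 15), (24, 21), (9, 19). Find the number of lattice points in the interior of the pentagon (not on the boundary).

644

Using the shoelace formula, 2A = |((-13)·(-12) − 19·12) + (19·15 − 25·(-12)) + (25·21 − 24·15) + (24·19 − 9·21) + (9·12 − (-13)·19)| = 1300, so the area is 650.
Summing gcd(|Δx|,|Δy|) over the edges gives the boundary count: gcd(32,24) + gcd(6,27) + gcd(1,6) + gcd(15,2) + gcd(22,7) = 8+3+1+1+1 = 14.
Pick's theorem gives I = A − B/2 + 1 = 650 − 14/2 + 1 = 644.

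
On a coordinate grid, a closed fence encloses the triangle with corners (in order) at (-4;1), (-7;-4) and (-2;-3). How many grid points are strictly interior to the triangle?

The shoelace formula gives twice the area as |[(-4)·(-4) − (-7)·1] + [(-7)·(-3) − (-2)·(-4)] + [(-2)·1 − (-4)·(-3)]| = 22, so the area is 11.
Summing gcd(|Δx|,|Δy|) over the edges gives the boundary count: gcd(3,5) + gcd(5,1) + gcd(2,4) = 1+1+2 = 4.
Pick's theorem gives I = A − B/2 + 1 = 11 − 4/2 + 1 = 10.

10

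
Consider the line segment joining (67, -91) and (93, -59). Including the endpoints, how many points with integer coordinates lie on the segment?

3

The number of lattice points on a segment between lattice points is gcd(|Δx|,|Δy|) + 1 = gcd(26,32) + 1 = 2 + 1 = 3.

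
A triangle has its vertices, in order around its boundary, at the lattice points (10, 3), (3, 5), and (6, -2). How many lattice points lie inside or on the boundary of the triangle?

24

Using the shoelace formula, 2A = |[10·5 − 3·3] + [3·(-2) − 6·5] + [6·3 − 10·(-2)]| = 43, so the area is 43/2.
The number of boundary lattice points is Σ gcd(|Δx|,|Δy|) = gcd(7,2) + gcd(3,7) + gcd(4,5) = 1+1+1 = 3.
Pick's theorem gives I = A − B/2 + 1 = 43/2 − 3/2 + 1 = 21, so the closed region contains I + B = 21 + 3 = 24 lattice points.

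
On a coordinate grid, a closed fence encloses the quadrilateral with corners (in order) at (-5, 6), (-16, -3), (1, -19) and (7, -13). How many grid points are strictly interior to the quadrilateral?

By the shoelace formula, twice the signed area is |[(-5)·(-3) − (-16)·6] + [(-16)·(-19) − 1·(-3)] + [1·(-13) − 7·(-19)] + [7·6 − (-5)·(-13)]| = 515, so the area is 257.5.
Along each edge there are gcd(|Δx|,|Δy|)+1 lattice points, so counting each shared vertex once the boundary has gcd(11,9) + gcd(17,16) + gcd(6,6) + gcd(12,19) = 1+1+6+1 = 9.
By Pick's theorem A = I + B/2 − 1, so I = 257.5 − 9/2 + 1 = 254.

254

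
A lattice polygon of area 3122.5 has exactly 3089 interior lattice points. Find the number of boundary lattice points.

Pick's theorem gives A = I + B/2 − 1, so B = 2(A − I + 1) = 2(3122.5 − 3089 + 1) = 69.

69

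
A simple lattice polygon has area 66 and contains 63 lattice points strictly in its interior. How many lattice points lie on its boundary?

Pick's theorem gives A = I + B/2 − 1, so B = 2(A − I + 1) = 2(66 − 63 + 1) = 8.

8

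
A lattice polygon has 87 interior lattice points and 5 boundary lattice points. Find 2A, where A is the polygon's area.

By Pick's theorem, A = I + B/2 − 1 = 87 + 5/2 − 1 = 177/2.
Hence 2A = 177.

177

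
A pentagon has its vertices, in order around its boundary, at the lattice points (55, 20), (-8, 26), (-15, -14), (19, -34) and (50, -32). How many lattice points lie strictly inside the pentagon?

3357

Using the shoelace formula, 2A = |(55·26 − (-8)·20) + ((-8)·(-14) − (-15)·26) + ((-15)·(-34) − 19·(-14)) + (19·(-32) − 50·(-34)) + (50·20 − 55·(-32))| = 6720, so the area is 3360.
Along each edge there are gcd(|Δx|,|Δy|)+1 lattice points, so counting each shared vertex once the boundary has gcd(63,6) + gcd(7,40) + gcd(34,20) + gcd(31,2) + gcd(5,52) = 3+1+2+1+1 = 8.
Pick's theorem gives I = A − B/2 + 1 = 3360 − 8/2 + 1 = 3357.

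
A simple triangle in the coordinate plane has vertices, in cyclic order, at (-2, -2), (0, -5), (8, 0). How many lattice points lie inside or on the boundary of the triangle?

20

By the shoelace formula, twice the signed area is |[(-2)·(-5) − 0·(-2)] + [0·0 − 8·(-5)] + [8·(-2) − (-2)·0]| = 34, so the area is 17.
The number of boundary lattice points is Σ gcd(|Δx|,|Δy|) = gcd(2,3) + gcd(8,5) + gcd(10,2) = 1+1+2 = 4.
Pick's theorem gives I = A − B/2 + 1 = 17 − 4/2 + 1 = 16, so the closed region contains I + B = 16 + 4 = 20 lattice points.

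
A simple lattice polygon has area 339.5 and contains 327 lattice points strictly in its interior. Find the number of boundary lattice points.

Pick's theorem gives A = I + B/2 − 1, so B = 2(A − I + 1) = 2(339.5 − 327 + 1) = 27.

27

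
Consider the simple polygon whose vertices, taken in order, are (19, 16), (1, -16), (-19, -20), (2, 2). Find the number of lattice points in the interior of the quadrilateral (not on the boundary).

By the shoelace formula, twice the signed area is |(19·(-16) − 1·16) + (1·(-20) − (-19)·(-16)) + ((-19)·2 − 2·(-20)) + (2·16 − 19·2)| = 648, so the area is 324.
The number of boundary lattice points is Σ gcd(|Δx|,|Δy|) = gcd(18,32) + gcd(20,4) + gcd(21,22) + gcd(17,14) = 2+4+1+1 = 8.
Pick's theorem gives I = A − B/2 + 1 = 324 − 8/2 + 1 = 321.

321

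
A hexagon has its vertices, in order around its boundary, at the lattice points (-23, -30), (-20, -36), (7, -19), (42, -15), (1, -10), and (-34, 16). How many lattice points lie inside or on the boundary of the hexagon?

1111

Using the shoelace formula, 2A = |((-23)·(-36) − (-20)·(-30)) + ((-20)·(-19) − 7·(-36)) + (7·(-15) − 42·(-19)) + (42·(-10) − 1·(-15)) + (1·16 − (-34)·(-10)) + ((-34)·(-30) − (-23)·16)| = 2212, so the area is 1106.
Summing gcd(|Δx|,|Δy|) over the edges gives the boundary count: gcd(3,6) + gcd(27,17) + gcd(35,4) + gcd(41,5) + gcd(35,26) + gcd(11,46) = 3+1+1+1+1+1 = 8.
Pick's theorem gives I = A − B/2 + 1 = 1106 − 8/2 + 1 = 1103, so the closed region contains I + B = 1103 + 8 = 1111 lattice points.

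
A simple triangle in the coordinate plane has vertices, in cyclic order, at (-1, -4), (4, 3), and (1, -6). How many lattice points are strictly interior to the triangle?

10

By the shoelace formula, twice the signed area is |((-1)·3 − 4·(-4)) + (4·(-6) − 1·3) + (1·(-4) − (-1)·(-6))| = 24, so the area is 12.
Along each edge there are gcd(|Δx|,|Δy|)+1 lattice points, so counting each shared vertex once the boundary has gcd(5,7) + gcd(3,9) + gcd(2,2) = 1+3+2 = 6.
By Pick's theorem A = I + B/2 − 1, so I = 12 − 6/2 + 1 = 10.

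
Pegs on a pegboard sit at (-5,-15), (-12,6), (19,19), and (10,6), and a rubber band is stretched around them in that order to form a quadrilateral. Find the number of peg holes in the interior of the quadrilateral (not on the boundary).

369

Using the shoelace formula, 2A = |[(-5)·6 − (-12)·(-15)] + [(-12)·19 − 19·6] + [19·6 − 10·19] + [10·(-15) − (-5)·6]| = 748, so the area is 374.
Along each edge there are gcd(|Δx|,|Δy|)+1 lattice points, so counting each shared vertex once the boundary has gcd(7,21) + gcd(31,13) + gcd(9,13) + gcd(15,21) = 7+1+1+3 = 12.
By Pick's theorem A = I + B/2 − 1, so I = 374 − 12/2 + 1 = 369.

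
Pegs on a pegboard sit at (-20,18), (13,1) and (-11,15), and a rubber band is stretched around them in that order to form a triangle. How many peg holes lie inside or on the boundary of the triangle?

The shoelace formula gives twice the area as |[(-20)·1 − 13·18] + [13·15 − (-11)·1] + [(-11)·18 − (-20)·15]| = 54, so the area is 27.
Along each edge there are gcd(|Δx|,|Δy|)+1 lattice points, so counting each shared vertex once the boundary has gcd(33,17) + gcd(24,14) + gcd(9,3) = 1+2+3 = 6.
Pick's theorem gives I = A − B/2 + 1 = 27 − 6/2 + 1 = 25, so the closed region contains I + B = 25 + 6 = 31 lattice points.

31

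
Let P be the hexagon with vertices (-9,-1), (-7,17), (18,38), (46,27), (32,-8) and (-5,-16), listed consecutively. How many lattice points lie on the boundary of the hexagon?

13

Along each edge there are gcd(|Δx|,|Δy|)+1 lattice points, so counting each shared vertex once the boundary has gcd(2,18) + gcd(25,21) + gcd(28,11) + gcd(14,35) + gcd(37,8) + gcd(4,15) = 2+1+1+7+1+1 = 13.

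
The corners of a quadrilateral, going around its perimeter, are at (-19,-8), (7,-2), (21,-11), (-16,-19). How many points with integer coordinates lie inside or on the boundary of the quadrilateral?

Using the shoelace formula, 2A = |[(-19)·(-2) − 7·(-8)] + [7·(-11) − 21·(-2)] + [21·(-19) − (-16)·(-11)] + [(-16)·(-8) − (-19)·(-19)]| = 749, so the area is 749/2.
The number of boundary lattice points is Σ gcd(|Δx|,|Δy|) = gcd(26,6) + gcd(14,9) + gcd(37,8) + gcd(3,11) = 2+1+1+1 = 5.
Pick's theorem gives I = A − B/2 + 1 = 749/2 − 5/2 + 1 = 373, so the closed region contains I + B = 373 + 5 = 378 lattice points.

378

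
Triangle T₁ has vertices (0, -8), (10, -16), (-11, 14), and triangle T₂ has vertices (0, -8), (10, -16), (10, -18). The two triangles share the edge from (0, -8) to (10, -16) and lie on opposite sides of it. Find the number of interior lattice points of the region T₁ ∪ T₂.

The union is the simple quadrilateral with vertices (0, -8), (-11, 14), (10, -16), (10, -18) in order.
By the shoelace formula, twice the signed area is |[0·14 − (-11)·(-8)] + [(-11)·(-16) − 10·14] + [10·(-18) − 10·(-16)] + [10·(-8) − 0·(-18)]| = 152, so the area is 76.
The number of boundary lattice points is Σ gcd(|Δx|,|Δy|) = gcd(11,22) + gcd(21,30) + gcd(0,2) + gcd(10,10) = 11+3+2+10 = 26.
By Pick's theorem I = A − B/2 + 1 = 76 − 26/2 + 1 = 64.

64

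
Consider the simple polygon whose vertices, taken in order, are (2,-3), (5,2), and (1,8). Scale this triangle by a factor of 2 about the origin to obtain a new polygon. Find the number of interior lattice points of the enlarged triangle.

The shoelace formula gives twice the area as |[2·2 − 5·(-3)] + [5·8 − 1·2] + [1·(-3) − 2·8]| = 38, so the area is 19.
Along each edge there are gcd(|Δx|,|Δy|)+1 lattice points, so counting each shared vertex once the boundary has gcd(3,5) + gcd(4,6) + gcd(1,11) = 1+2+1 = 4.
Scaling by 2 multiplies the area by 2² = 4 (so the new area is 76) and multiplies the boundary lattice-point count by 2, giving 8.
By Pick's theorem, the interior count of the dilated polygon is 76 − 8/2 + 1 = 73.

73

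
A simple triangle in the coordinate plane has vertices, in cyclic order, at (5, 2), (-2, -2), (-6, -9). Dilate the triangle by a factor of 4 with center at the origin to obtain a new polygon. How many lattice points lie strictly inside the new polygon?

The shoelace formula gives twice the area as |(5·(-2) − (-2)·2) + ((-2)·(-9) − (-6)·(-2)) + ((-6)·2 − 5·(-9))| = 33, so the area is 33/2.
The number of boundary lattice points is Σ gcd(|Δx|,|Δy|) = gcd(7,4) + gcd(4,7) + gcd(11,11) = 1+1+11 = 13.
Scaling by 4 multiplies the area by 4² = 16 (so the new area is 264) and multiplies the boundary lattice-point count by 4, giving 52.
By Pick's theorem, the interior count of the dilated polygon is 264 − 52/2 + 1 = 239.

239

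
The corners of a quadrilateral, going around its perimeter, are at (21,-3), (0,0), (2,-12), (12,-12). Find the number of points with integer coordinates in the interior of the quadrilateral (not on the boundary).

Using the shoelace formula, 2A = |[21·0 − 0·(-3)] + [0·(-12) − 2·0] + [2·(-12) − 12·(-12)] + [12·(-3) − 21·(-12)]| = 336, so the area is 168.
The number of boundary lattice points is Σ gcd(|Δx|,|Δy|) = gcd(21,3) + gcd(2,12) + gcd(10,0) + gcd(9,9) = 3+2+10+9 = 24.
By Pick's theorem A = I + B/2 − 1, so I = 168 − 24/2 + 1 = 157.

157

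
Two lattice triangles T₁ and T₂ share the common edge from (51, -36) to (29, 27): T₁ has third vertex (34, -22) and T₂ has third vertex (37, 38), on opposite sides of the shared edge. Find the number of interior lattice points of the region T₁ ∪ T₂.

753

The union is the simple quadrilateral with vertices (51, -36), (34, -22), (29, 27), (37, 38) in order.
Using the shoelace formula, 2A = |[51·(-22) − 34·(-36)] + [34·27 − 29·(-22)] + [29·38 − 37·27] + [37·(-36) − 51·38]| = 1509, so the area is 754.5.
Along each edge there are gcd(|Δx|,|Δy|)+1 lattice points, so counting each shared vertex once the boundary has gcd(17,14) + gcd(5,49) + gcd(8,11) + gcd(14,74) = 1+1+1+2 = 5.
By Pick's theorem I = A − B/2 + 1 = 754.5 − 5/2 + 1 = 753.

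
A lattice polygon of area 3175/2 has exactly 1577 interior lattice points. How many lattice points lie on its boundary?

23

Pick's theorem gives A = I + B/2 − 1, so B = 2(A − I + 1) = 2(3175/2 − 1577 + 1) = 23.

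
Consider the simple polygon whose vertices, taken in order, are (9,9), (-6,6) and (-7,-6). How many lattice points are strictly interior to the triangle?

87

Using the shoelace formula, 2A = |[9·6 − (-6)·9] + [(-6)·(-6) − (-7)·6] + [(-7)·9 − 9·(-6)]| = 177, so the area is 177/2.
Summing gcd(|Δx|,|Δy|) over the edges gives the boundary count: gcd(15,3) + gcd(1,12) + gcd(16,15) = 3+1+1 = 5.
By Pick's theorem A = I + B/2 − 1, so I = 177/2 − 5/2 + 1 = 87.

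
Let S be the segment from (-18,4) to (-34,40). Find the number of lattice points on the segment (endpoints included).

5

The number of lattice points on a segment between lattice points is gcd(|Δx|,|Δy|) + 1 = gcd(16,36) + 1 = 4 + 1 = 5.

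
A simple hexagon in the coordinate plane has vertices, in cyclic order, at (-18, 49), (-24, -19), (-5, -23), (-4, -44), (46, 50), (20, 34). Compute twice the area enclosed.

Using the shoelace formula, 2A = |[(-18)·(-19) − (-24)·49] + [(-24)·(-23) − (-5)·(-19)] + [(-5)·(-44) − (-4)·(-23)] + [(-4)·50 − 46·(-44)] + [46·34 − 20·50] + [20·49 − (-18)·34]| = 6083, so the area is 3041.5.

6083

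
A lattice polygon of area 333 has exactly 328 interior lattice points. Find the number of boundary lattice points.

Pick's theorem gives A = I + B/2 − 1, so B = 2(A − I + 1) = 2(333 − 328 + 1) = 12.

12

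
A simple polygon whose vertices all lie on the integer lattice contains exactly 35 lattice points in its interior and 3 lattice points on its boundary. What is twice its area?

Pick's theorem states A = I + B/2 − 1, so A = 35 + 3/2 − 1 = 71/2.
Hence 2A = 71.

71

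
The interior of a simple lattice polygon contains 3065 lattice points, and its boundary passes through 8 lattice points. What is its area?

By Pick's theorem, A = I + B/2 − 1 = 3065 + 8/2 − 1 = 3068.

3068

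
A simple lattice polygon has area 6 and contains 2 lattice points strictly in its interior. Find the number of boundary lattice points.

10

Pick's theorem gives A = I + B/2 − 1, so B = 2(A − I + 1) = 2(6 − 2 + 1) = 10.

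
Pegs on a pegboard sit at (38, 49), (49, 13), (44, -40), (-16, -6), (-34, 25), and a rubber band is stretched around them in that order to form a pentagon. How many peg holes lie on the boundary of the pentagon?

The number of boundary lattice points is Σ gcd(|Δx|,|Δy|) = gcd(11,36) + gcd(5,53) + gcd(60,34) + gcd(18,31) + gcd(72,24) = 1+1+2+1+24 = 29.

29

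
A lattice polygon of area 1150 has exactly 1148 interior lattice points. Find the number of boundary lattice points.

6

Pick's theorem gives A = I + B/2 − 1, so B = 2(A − I + 1) = 2(1150 − 1148 + 1) = 6.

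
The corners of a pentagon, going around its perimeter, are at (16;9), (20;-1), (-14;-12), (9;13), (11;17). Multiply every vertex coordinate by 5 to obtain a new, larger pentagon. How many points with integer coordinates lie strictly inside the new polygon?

8571

Using the shoelace formula, 2A = |[16·(-1) − 20·9] + [20·(-12) − (-14)·(-1)] + [(-14)·13 − 9·(-12)] + [9·17 − 11·13] + [11·9 − 16·17]| = 687, so the area is 343.5.
The number of boundary lattice points is Σ gcd(|Δx|,|Δy|) = gcd(4,10) + gcd(34,11) + gcd(23,25) + gcd(2,4) + gcd(5,8) = 2+1+1+2+1 = 7.
Scaling by 5 multiplies the area by 5² = 25 (so the new area is 8587.5) and multiplies the boundary lattice-point count by 5, giving 35.
By Pick's theorem, the interior count of the dilated polygon is 8587.5 − 35/2 + 1 = 8571.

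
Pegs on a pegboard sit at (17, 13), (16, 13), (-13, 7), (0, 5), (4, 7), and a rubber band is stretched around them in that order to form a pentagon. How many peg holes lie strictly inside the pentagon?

By the shoelace formula, twice the signed area is |[17·13 − 16·13] + [16·7 − (-13)·13] + [(-13)·5 − 0·7] + [0·7 − 4·5] + [4·13 − 17·7]| = 142, so the area is 71.
Along each edge there are gcd(|Δx|,|Δy|)+1 lattice points, so counting each shared vertex once the boundary has gcd(1,0) + gcd(29,6) + gcd(13,2) + gcd(4,2) + gcd(13,6) = 1+1+1+2+1 = 6.
Pick's theorem gives I = A − B/2 + 1 = 71 − 6/2 + 1 = 69.

69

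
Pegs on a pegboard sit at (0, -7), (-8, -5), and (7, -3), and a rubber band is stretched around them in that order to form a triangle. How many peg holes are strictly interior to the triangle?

22

By the shoelace formula, twice the signed area is |[0·(-5) − (-8)·(-7)] + [(-8)·(-3) − 7·(-5)] + [7·(-7) − 0·(-3)]| = 46, so the area is 23.
The number of boundary lattice points is Σ gcd(|Δx|,|Δy|) = gcd(8,2) + gcd(15,2) + gcd(7,4) = 2+1+1 = 4.
By Pick's theorem A = I + B/2 − 1, so I = 23 − 4/2 + 1 = 22.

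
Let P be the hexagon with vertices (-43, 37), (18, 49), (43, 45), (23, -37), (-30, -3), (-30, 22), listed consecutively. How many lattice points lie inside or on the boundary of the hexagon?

4411

By the shoelace formula, twice the signed area is |[(-43)·49 − 18·37] + [18·45 − 43·49] + [43·(-37) − 23·45] + [23·(-3) − (-30)·(-37)] + [(-30)·22 − (-30)·(-3)] + [(-30)·37 − (-43)·22]| = 8789, so the area is 8789/2.
Summing gcd(|Δx|,|Δy|) over the edges gives the boundary count: gcd(61,12) + gcd(25,4) + gcd(20,82) + gcd(53,34) + gcd(0,25) + gcd(13,15) = 1+1+2+1+25+1 = 31.
Pick's theorem gives I = A − B/2 + 1 = 8789/2 − 31/2 + 1 = 4380, so the closed region contains I + B = 4380 + 31 = 4411 lattice points.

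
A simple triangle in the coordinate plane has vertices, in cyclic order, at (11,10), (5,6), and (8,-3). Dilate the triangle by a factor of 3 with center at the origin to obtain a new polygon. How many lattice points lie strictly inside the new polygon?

289

Using the shoelace formula, 2A = |(11·6 − 5·10) + (5·(-3) − 8·6) + (8·10 − 11·(-3))| = 66, so the area is 33.
Summing gcd(|Δx|,|Δy|) over the edges gives the boundary count: gcd(6,4) + gcd(3,9) + gcd(3,13) = 2+3+1 = 6.
Scaling by 3 multiplies the area by 3² = 9 (so the new area is 297) and multiplies the boundary lattice-point count by 3, giving 18.
By Pick's theorem, the interior count of the dilated polygon is 297 − 18/2 + 1 = 289.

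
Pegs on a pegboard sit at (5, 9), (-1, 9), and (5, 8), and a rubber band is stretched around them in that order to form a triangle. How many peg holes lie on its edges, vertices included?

8

The number of boundary lattice points is Σ gcd(|Δx|,|Δy|) = gcd(6,0) + gcd(6,1) + gcd(0,1) = 6+1+1 = 8.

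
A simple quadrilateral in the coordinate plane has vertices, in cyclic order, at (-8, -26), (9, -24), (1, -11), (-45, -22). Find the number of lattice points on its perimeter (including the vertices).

Summing gcd(|Δx|,|Δy|) over the edges gives the boundary count: gcd(17,2) + gcd(8,13) + gcd(46,11) + gcd(37,4) = 1+1+1+1 = 4.

4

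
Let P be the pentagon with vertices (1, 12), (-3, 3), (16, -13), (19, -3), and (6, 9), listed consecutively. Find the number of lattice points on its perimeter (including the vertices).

Along each edge there are gcd(|Δx|,|Δy|)+1 lattice points, so counting each shared vertex once the boundary has gcd(4,9) + gcd(19,16) + gcd(3,10) + gcd(13,12) + gcd(5,3) = 1+1+1+1+1 = 5.

5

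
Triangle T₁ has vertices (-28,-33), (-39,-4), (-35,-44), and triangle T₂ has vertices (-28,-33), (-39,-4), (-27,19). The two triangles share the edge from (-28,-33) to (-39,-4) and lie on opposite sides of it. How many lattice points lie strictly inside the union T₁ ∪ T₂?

460

The union is the simple quadrilateral with vertices (-28,-33), (-35,-44), (-39,-4), (-27,19) in order.
By the shoelace formula, twice the signed area is |((-28)·(-44) − (-35)·(-33)) + ((-35)·(-4) − (-39)·(-44)) + ((-39)·19 − (-27)·(-4)) + ((-27)·(-33) − (-28)·19)| = 925, so the area is 462.5.
The number of boundary lattice points is Σ gcd(|Δx|,|Δy|) = gcd(7,11) + gcd(4,40) + gcd(12,23) + gcd(1,52) = 1+4+1+1 = 7.
By Pick's theorem I = A − B/2 + 1 = 462.5 − 7/2 + 1 = 460.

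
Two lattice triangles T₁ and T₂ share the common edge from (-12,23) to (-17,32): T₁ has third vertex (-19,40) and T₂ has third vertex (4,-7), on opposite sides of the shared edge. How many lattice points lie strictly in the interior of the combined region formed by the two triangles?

11

The union is the simple quadrilateral with vertices (-12,23), (-19,40), (-17,32), (4,-7) in order.
The shoelace formula gives twice the area as |((-12)·40 − (-19)·23) + ((-19)·32 − (-17)·40) + ((-17)·(-7) − 4·32) + (4·23 − (-12)·(-7))| = 28, so the area is 14.
Along each edge there are gcd(|Δx|,|Δy|)+1 lattice points, so counting each shared vertex once the boundary has gcd(7,17) + gcd(2,8) + gcd(21,39) + gcd(16,30) = 1+2+3+2 = 8.
By Pick's theorem I = A − B/2 + 1 = 14 − 8/2 + 1 = 11.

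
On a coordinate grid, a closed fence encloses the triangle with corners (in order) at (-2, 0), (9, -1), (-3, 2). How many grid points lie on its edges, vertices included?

5

Summing gcd(|Δx|,|Δy|) over the edges gives the boundary count: gcd(11,1) + gcd(12,3) + gcd(1,2) = 1+3+1 = 5.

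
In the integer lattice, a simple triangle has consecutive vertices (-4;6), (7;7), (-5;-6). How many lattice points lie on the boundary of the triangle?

The number of boundary lattice points is Σ gcd(|Δx|,|Δy|) = gcd(11,1) + gcd(12,13) + gcd(1,12) = 1+1+1 = 3.

3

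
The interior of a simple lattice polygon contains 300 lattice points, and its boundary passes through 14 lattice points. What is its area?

306

By Pick's theorem, A = I + B/2 − 1 = 300 + 14/2 − 1 = 306.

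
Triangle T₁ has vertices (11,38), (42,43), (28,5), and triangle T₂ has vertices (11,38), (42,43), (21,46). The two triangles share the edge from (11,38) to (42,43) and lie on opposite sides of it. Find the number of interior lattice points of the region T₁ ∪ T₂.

650

The union is the simple quadrilateral with vertices (11,38), (28,5), (42,43), (21,46) in order.
By the shoelace formula, twice the signed area is |[11·5 − 28·38] + [28·43 − 42·5] + [42·46 − 21·43] + [21·38 − 11·46]| = 1306, so the area is 653.
Along each edge there are gcd(|Δx|,|Δy|)+1 lattice points, so counting each shared vertex once the boundary has gcd(17,33) + gcd(14,38) + gcd(21,3) + gcd(10,8) = 1+2+3+2 = 8.
By Pick's theorem I = A − B/2 + 1 = 653 − 8/2 + 1 = 650.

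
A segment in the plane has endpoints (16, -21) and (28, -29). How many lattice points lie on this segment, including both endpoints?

The number of lattice points on a segment between lattice points is gcd(|Δx|,|Δy|) + 1 = gcd(12,8) + 1 = 4 + 1 = 5.

5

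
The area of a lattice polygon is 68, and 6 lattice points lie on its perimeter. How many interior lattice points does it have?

Pick's theorem A = I + B/2 − 1 rearranges to I = A − B/2 + 1 = 68 − 6/2 + 1 = 66.

66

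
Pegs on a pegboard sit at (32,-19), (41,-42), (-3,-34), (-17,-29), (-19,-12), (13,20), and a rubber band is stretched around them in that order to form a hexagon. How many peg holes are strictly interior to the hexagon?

The shoelace formula gives twice the area as |[32·(-42) − 41·(-19)] + [41·(-34) − (-3)·(-42)] + [(-3)·(-29) − (-17)·(-34)] + [(-17)·(-12) − (-19)·(-29)] + [(-19)·20 − 13·(-12)] + [13·(-19) − 32·20]| = 4034, so the area is 2017.
The number of boundary lattice points is Σ gcd(|Δx|,|Δy|) = gcd(9,23) + gcd(44,8) + gcd(14,5) + gcd(2,17) + gcd(32,32) + gcd(19,39) = 1+4+1+1+32+1 = 40.
Pick's theorem gives I = A − B/2 + 1 = 2017 − 40/2 + 1 = 1998.

1998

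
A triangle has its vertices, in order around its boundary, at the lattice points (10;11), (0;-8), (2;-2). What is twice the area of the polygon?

The shoelace formula gives twice the area as |[10·(-8) − 0·11] + [0·(-2) − 2·(-8)] + [2·11 − 10·(-2)]| = 22, so the area is 11.

22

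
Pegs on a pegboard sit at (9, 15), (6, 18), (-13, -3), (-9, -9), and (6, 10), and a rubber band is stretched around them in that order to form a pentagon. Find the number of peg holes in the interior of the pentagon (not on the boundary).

168

The shoelace formula gives twice the area as |[9·18 − 6·15] + [6·(-3) − (-13)·18] + [(-13)·(-9) − (-9)·(-3)] + [(-9)·10 − 6·(-9)] + [6·15 − 9·10]| = 342, so the area is 171.
Along each edge there are gcd(|Δx|,|Δy|)+1 lattice points, so counting each shared vertex once the boundary has gcd(3,3) + gcd(19,21) + gcd(4,6) + gcd(15,19) + gcd(3,5) = 3+1+2+1+1 = 8.
By Pick's theorem A = I + B/2 − 1, so I = 171 − 8/2 + 1 = 168.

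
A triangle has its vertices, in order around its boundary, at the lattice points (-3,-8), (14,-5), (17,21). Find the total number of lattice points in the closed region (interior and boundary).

219

The shoelace formula gives twice the area as |[(-3)·(-5) − 14·(-8)] + [14·21 − 17·(-5)] + [17·(-8) − (-3)·21]| = 433, so the area is 433/2.
Summing gcd(|Δx|,|Δy|) over the edges gives the boundary count: gcd(17,3) + gcd(3,26) + gcd(20,29) = 1+1+1 = 3.
Pick's theorem gives I = A − B/2 + 1 = 433/2 − 3/2 + 1 = 216, so the closed region contains I + B = 216 + 3 = 219 lattice points.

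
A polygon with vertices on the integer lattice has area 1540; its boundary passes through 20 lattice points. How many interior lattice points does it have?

Pick's theorem A = I + B/2 − 1 rearranges to I = A − B/2 + 1 = 1540 − 20/2 + 1 = 1531.

1531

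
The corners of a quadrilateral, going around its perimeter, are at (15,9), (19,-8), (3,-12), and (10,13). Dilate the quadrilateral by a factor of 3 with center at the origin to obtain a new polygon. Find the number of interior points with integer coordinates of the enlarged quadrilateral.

The shoelace formula gives twice the area as |(15·(-8) − 19·9) + (19·(-12) − 3·(-8)) + (3·13 − 10·(-12)) + (10·9 − 15·13)| = 441, so the area is 441/2.
Along each edge there are gcd(|Δx|,|Δy|)+1 lattice points, so counting each shared vertex once the boundary has gcd(4,17) + gcd(16,4) + gcd(7,25) + gcd(5,4) = 1+4+1+1 = 7.
Scaling by 3 multiplies the area by 3² = 9 (so the new area is 3969/2) and multiplies the boundary lattice-point count by 3, giving 21.
By Pick's theorem, the interior count of the dilated polygon is 3969/2 − 21/2 + 1 = 1975.

1975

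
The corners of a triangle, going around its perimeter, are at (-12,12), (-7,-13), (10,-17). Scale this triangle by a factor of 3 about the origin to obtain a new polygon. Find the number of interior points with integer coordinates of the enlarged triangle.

1813

Using the shoelace formula, 2A = |((-12)·(-13) − (-7)·12) + ((-7)·(-17) − 10·(-13)) + (10·12 − (-12)·(-17))| = 405, so the area is 202.5.
Along each edge there are gcd(|Δx|,|Δy|)+1 lattice points, so counting each shared vertex once the boundary has gcd(5,25) + gcd(17,4) + gcd(22,29) = 5+1+1 = 7.
Scaling by 3 multiplies the area by 3² = 9 (so the new area is 1822.5) and multiplies the boundary lattice-point count by 3, giving 21.
By Pick's theorem, the interior count of the dilated polygon is 1822.5 − 21/2 + 1 = 1813.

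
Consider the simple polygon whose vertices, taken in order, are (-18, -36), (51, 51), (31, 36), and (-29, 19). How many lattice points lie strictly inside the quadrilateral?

2087

Using the shoelace formula, 2A = |((-18)·51 − 51·(-36)) + (51·36 − 31·51) + (31·19 − (-29)·36) + ((-29)·(-36) − (-18)·19)| = 4192, so the area is 2096.
Along each edge there are gcd(|Δx|,|Δy|)+1 lattice points, so counting each shared vertex once the boundary has gcd(69,87) + gcd(20,15) + gcd(60,17) + gcd(11,55) = 3+5+1+11 = 20.
By Pick's theorem A = I + B/2 − 1, so I = 2096 − 20/2 + 1 = 2087.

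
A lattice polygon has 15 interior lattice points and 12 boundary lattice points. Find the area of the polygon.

20

Pick's theorem states A = I + B/2 − 1, so A = 15 + 12/2 − 1 = 20.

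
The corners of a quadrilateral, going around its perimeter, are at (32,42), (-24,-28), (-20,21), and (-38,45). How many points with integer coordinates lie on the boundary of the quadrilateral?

22

Summing gcd(|Δx|,|Δy|) over the edges gives the boundary count: gcd(56,70) + gcd(4,49) + gcd(18,24) + gcd(70,3) = 14+1+6+1 = 22.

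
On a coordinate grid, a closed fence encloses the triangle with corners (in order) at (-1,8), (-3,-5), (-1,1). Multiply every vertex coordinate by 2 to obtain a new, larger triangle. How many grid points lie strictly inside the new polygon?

By the shoelace formula, twice the signed area is |[(-1)·(-5) − (-3)·8] + [(-3)·1 − (-1)·(-5)] + [(-1)·8 − (-1)·1]| = 14, so the area is 7.
Along each edge there are gcd(|Δx|,|Δy|)+1 lattice points, so counting each shared vertex once the boundary has gcd(2,13) + gcd(2,6) + gcd(0,7) = 1+2+7 = 10.
Scaling by 2 multiplies the area by 2² = 4 (so the new area is 28) and multiplies the boundary lattice-point count by 2, giving 20.
By Pick's theorem, the interior count of the dilated polygon is 28 − 20/2 + 1 = 19.

19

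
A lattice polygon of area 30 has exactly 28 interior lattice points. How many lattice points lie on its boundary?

Pick's theorem gives A = I + B/2 − 1, so B = 2(A − I + 1) = 2(30 − 28 + 1) = 6.

6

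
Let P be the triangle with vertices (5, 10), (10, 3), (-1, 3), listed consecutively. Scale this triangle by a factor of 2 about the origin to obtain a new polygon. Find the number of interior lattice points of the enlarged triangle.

142

By the shoelace formula, twice the signed area is |[5·3 − 10·10] + [10·3 − (-1)·3] + [(-1)·10 − 5·3]| = 77, so the area is 38.5.
The number of boundary lattice points is Σ gcd(|Δx|,|Δy|) = gcd(5,7) + gcd(11,0) + gcd(6,7) = 1+11+1 = 13.
Scaling by 2 multiplies the area by 2² = 4 (so the new area is 154) and multiplies the boundary lattice-point count by 2, giving 26.
By Pick's theorem, the interior count of the dilated polygon is 154 − 26/2 + 1 = 142.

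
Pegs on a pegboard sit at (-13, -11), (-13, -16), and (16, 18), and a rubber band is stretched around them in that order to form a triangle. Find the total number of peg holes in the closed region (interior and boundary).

91

Using the shoelace formula, 2A = |((-13)·(-16) − (-13)·(-11)) + ((-13)·18 − 16·(-16)) + (16·(-11) − (-13)·18)| = 145, so the area is 145/2.
Summing gcd(|Δx|,|Δy|) over the edges gives the boundary count: gcd(0,5) + gcd(29,34) + gcd(29,29) = 5+1+29 = 35.
Pick's theorem gives I = A − B/2 + 1 = 145/2 − 35/2 + 1 = 56, so the closed region contains I + B = 56 + 35 = 91 lattice points.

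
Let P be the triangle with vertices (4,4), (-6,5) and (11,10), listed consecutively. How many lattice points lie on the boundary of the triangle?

Along each edge there are gcd(|Δx|,|Δy|)+1 lattice points, so counting each shared vertex once the boundary has gcd(10,1) + gcd(17,5) + gcd(7,6) = 1+1+1 = 3.

3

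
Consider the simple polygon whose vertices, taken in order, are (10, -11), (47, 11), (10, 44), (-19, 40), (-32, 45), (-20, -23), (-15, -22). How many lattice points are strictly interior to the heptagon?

Using the shoelace formula, 2A = |[10·11 − 47·(-11)] + [47·44 − 10·11] + [10·40 − (-19)·44] + [(-19)·45 − (-32)·40] + [(-32)·(-23) − (-20)·45] + [(-20)·(-22) − (-15)·(-23)] + [(-15)·(-11) − 10·(-22)]| = 6362, so the area is 3181.
Summing gcd(|Δx|,|Δy|) over the edges gives the boundary count: gcd(37,22) + gcd(37,33) + gcd(29,4) + gcd(13,5) + gcd(12,68) + gcd(5,1) + gcd(25,11) = 1+1+1+1+4+1+1 = 10.
By Pick's theorem A = I + B/2 − 1, so I = 3181 − 10/2 + 1 = 3177.

3177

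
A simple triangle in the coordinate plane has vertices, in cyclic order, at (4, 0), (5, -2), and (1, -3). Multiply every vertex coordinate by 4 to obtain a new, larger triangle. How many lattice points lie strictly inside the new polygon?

The shoelace formula gives twice the area as |(4·(-2) − 5·0) + (5·(-3) − 1·(-2)) + (1·0 − 4·(-3))| = 9, so the area is 4.5.
The number of boundary lattice points is Σ gcd(|Δx|,|Δy|) = gcd(1,2) + gcd(4,1) + gcd(3,3) = 1+1+3 = 5.
Scaling by 4 multiplies the area by 4² = 16 (so the new area is 72) and multiplies the boundary lattice-point count by 4, giving 20.
By Pick's theorem, the interior count of the dilated polygon is 72 − 20/2 + 1 = 63.

63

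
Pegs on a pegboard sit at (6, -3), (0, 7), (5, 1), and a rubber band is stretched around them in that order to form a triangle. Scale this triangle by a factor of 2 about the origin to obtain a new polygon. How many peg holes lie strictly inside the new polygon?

25

By the shoelace formula, twice the signed area is |[6·7 − 0·(-3)] + [0·1 − 5·7] + [5·(-3) − 6·1]| = 14, so the area is 7.
Along each edge there are gcd(|Δx|,|Δy|)+1 lattice points, so counting each shared vertex once the boundary has gcd(6,10) + gcd(5,6) + gcd(1,4) = 2+1+1 = 4.
Scaling by 2 multiplies the area by 2² = 4 (so the new area is 28) and multiplies the boundary lattice-point count by 2, giving 8.
By Pick's theorem, the interior count of the dilated polygon is 28 − 8/2 + 1 = 25.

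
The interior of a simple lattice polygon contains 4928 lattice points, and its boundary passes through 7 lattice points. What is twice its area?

By Pick's theorem, A = I + B/2 − 1 = 4928 + 7/2 − 1 = 9861/2.
Hence 2A = 9861.

9861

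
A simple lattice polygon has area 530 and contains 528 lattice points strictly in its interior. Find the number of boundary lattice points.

6

Pick's theorem gives A = I + B/2 − 1, so B = 2(A − I + 1) = 2(530 − 528 + 1) = 6.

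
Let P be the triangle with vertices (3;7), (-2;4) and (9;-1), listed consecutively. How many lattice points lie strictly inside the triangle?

28

Using the shoelace formula, 2A = |[3·4 − (-2)·7] + [(-2)·(-1) − 9·4] + [9·7 − 3·(-1)]| = 58, so the area is 29.
The number of boundary lattice points is Σ gcd(|Δx|,|Δy|) = gcd(5,3) + gcd(11,5) + gcd(6,8) = 1+1+2 = 4.
Pick's theorem gives I = A − B/2 + 1 = 29 − 4/2 + 1 = 28.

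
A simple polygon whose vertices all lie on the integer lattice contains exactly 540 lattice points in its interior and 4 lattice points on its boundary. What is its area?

By Pick's theorem, A = I + B/2 − 1 = 540 + 4/2 − 1 = 541.

541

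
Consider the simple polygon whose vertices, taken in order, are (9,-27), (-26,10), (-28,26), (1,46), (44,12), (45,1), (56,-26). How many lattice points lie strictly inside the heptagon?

The shoelace formula gives twice the area as |(9·10 − (-26)·(-27)) + ((-26)·26 − (-28)·10) + ((-28)·46 − 1·26) + (1·12 − 44·46) + (44·1 − 45·12) + (45·(-26) − 56·1) + (56·(-27) − 9·(-26))| = 7334, so the area is 3667.
Summing gcd(|Δx|,|Δy|) over the edges gives the boundary count: gcd(35,37) + gcd(2,16) + gcd(29,20) + gcd(43,34) + gcd(1,11) + gcd(11,27) + gcd(47,1) = 1+2+1+1+1+1+1 = 8.
By Pick's theorem A = I + B/2 − 1, so I = 3667 − 8/2 + 1 = 3664.

3664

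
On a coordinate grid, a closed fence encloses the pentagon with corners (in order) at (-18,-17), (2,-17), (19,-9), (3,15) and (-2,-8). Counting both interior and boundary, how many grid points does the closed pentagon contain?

443

Using the shoelace formula, 2A = |((-18)·(-17) − 2·(-17)) + (2·(-9) − 19·(-17)) + (19·15 − 3·(-9)) + (3·(-8) − (-2)·15) + ((-2)·(-17) − (-18)·(-8))| = 853, so the area is 853/2.
Along each edge there are gcd(|Δx|,|Δy|)+1 lattice points, so counting each shared vertex once the boundary has gcd(20,0) + gcd(17,8) + gcd(16,24) + gcd(5,23) + gcd(16,9) = 20+1+8+1+1 = 31.
Pick's theorem gives I = A − B/2 + 1 = 853/2 − 31/2 + 1 = 412, so the closed region contains I + B = 412 + 31 = 443 lattice points.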